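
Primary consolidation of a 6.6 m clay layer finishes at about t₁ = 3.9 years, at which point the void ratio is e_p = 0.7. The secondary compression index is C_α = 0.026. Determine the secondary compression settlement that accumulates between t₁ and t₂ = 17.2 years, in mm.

S_s ≈ 65.1 mm

Secondary compression: S_s = C_α·H/(1+e_p)·log₁₀(t₂/t₁)
S_s = 0.026×6.6/(1+0.7)×log₁₀(17.2/3.9)
    = 0.1009 × 0.6445 = 0.06505 m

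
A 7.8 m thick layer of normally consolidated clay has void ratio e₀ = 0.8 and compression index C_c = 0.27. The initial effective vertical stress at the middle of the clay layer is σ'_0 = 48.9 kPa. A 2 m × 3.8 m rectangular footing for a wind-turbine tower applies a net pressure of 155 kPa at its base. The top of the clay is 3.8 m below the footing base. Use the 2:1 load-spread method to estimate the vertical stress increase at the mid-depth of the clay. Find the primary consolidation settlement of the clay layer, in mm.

Mid-depth of clay below the footing base: z = 3.8 + 7.8/2 = 7.7 m.
Stress increase at mid-clay by the 2:1 spreading method:
Δσ = qBL/((B+z)(L+z)) = 155×2×3.8/((2+7.7)(3.8+7.7)) = 10.56 kPa
Final effective stress: σ'_f = σ'_0 + Δσ = 48.9 + 10.56 = 59.46 kPa.
Normally consolidated clay, so the full stress increment lies on the virgin compression line:
S_c = C_c·H/(1+e₀)·log₁₀(σ'_f/σ'_0) = 0.27×7.8/(1+0.8)×log₁₀(59.46/48.9)
    = 1.17 × 0.084916 = 0.09935 m

S_c ≈ 99.4 mm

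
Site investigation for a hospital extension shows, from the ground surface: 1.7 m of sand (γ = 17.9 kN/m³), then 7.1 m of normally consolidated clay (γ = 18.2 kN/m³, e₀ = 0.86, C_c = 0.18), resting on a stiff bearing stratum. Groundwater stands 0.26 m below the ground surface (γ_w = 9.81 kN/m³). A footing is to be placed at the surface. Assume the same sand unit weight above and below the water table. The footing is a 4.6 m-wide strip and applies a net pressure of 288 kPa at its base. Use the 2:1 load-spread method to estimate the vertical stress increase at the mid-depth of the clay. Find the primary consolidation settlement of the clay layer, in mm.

S_c ≈ 408 mm

Mid-depth of clay below the ground surface: z = 1.7 + 7.1/2 = 5.25 m.
Total vertical stress at mid-clay: σ_v = 17.9×1.7 + 18.2×3.55 = 95.04 kPa.
Pore pressure: u = 9.81×(5.25 − 0.26) = 48.952 kPa.
Initial effective stress: σ'_0 = σ_v − u = 95.04 − 48.952 = 46.088 kPa.
Stress increase at mid-clay by the 2:1 spreading method:
Δσ = qB/(B+z) = 288×4.6/(4.6+5.25) = 134.5 kPa
Final effective stress: σ'_f = σ'_0 + Δσ = 46.088 + 134.5 = 180.59 kPa.
Normally consolidated clay, so the full stress increment lies on the virgin compression line:
S_c = C_c·H/(1+e₀)·log₁₀(σ'_f/σ'_0) = 0.18×7.1/(1+0.86)×log₁₀(180.59/46.088)
    = 0.6871 × 0.59311 = 0.4075 m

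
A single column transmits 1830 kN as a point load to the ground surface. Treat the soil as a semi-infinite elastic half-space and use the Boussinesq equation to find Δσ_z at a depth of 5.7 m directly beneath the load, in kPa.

Boussinesq vertical stress below a point load on an elastic half-space:
Δσ_z = 3P/(2πz²) · [1 + (r/z)²]^(−5/2)
r/z = 0/5.7 = 0; [1+(r/z)²]^(−5/2) = 1.
Δσ_z = 3×1830/(2π×5.7²) × 1 = 26.893 × 1 = 26.89 kPa

Δσ_z ≈ 26.9 kPa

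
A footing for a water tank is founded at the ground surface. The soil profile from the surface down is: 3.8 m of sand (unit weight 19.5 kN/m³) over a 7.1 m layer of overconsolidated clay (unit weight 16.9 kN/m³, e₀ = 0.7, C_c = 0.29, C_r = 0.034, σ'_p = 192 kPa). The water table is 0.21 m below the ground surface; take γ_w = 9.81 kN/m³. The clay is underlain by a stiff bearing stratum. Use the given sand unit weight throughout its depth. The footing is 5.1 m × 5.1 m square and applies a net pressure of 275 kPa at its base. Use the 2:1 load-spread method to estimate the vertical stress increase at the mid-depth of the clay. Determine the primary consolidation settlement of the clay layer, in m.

Mid-depth of clay below the ground surface: z = 3.8 + 7.1/2 = 7.35 m.
Total vertical stress at mid-clay: σ_v = 19.5×3.8 + 16.9×3.55 = 134.09 kPa.
Pore pressure: u = 9.81×(7.35 − 0.21) = 70.043 kPa.
Initial effective stress: σ'_0 = σ_v − u = 134.09 − 70.043 = 64.047 kPa.
Stress increase at mid-clay by the 2:1 spreading method:
Δσ = qBL/((B+z)(L+z)) = 275×5.1×5.1/((5.1+7.35)(5.1+7.35)) = 46.146 kPa
Final effective stress: σ'_f = 64.047 + 46.146 = 110.19 kPa.
σ'_f = 110.19 ≤ σ'_p = 192 kPa, so the clay remains overconsolidated and only the recompression index applies:
S_c = C_r·H/(1+e₀)·log₁₀(σ'_f/σ'_0) = 0.034×7.1/1.7×log₁₀(110.19/64.047)
    = 0.142 × 0.23564 = 0.03346 m

S_c ≈ 0.0335 m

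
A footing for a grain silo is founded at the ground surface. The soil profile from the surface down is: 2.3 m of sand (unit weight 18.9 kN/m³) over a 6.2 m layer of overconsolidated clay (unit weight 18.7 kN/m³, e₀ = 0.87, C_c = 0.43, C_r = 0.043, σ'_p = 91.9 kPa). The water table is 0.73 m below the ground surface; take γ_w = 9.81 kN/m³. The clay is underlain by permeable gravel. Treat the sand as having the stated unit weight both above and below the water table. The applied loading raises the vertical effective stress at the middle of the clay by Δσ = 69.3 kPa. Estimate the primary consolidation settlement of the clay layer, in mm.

Mid-depth of clay below the ground surface: z = 2.3 + 6.2/2 = 5.4 m.
Total vertical stress at mid-clay: σ_v = 18.9×2.3 + 18.7×3.1 = 101.44 kPa.
Pore pressure: u = 9.81×(5.4 − 0.73) = 45.813 kPa.
Initial effective stress: σ'_0 = σ_v − u = 101.44 − 45.813 = 55.627 kPa.
Final effective stress: σ'_f = 55.627 + 69.3 = 124.93 kPa.
σ'_f = 124.93 > σ'_p = 91.9 kPa, so the stress path crosses the preconsolidation pressure — recompression up to σ'_p, then virgin compression beyond:
S_c = H/(1+e₀)·[C_r·log₁₀(σ'_p/σ'_0) + C_c·log₁₀(σ'_f/σ'_p)]
    = 6.2/1.87 × [0.043×log₁₀(91.9/55.627) + 0.43×log₁₀(124.93/91.9)]
    = 3.3155 × [0.0093753 + 0.057341] = 0.2212 m

S_c ≈ 221 mm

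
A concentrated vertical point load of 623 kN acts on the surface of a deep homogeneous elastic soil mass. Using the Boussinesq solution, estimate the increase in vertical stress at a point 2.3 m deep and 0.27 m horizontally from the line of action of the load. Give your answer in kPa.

Boussinesq vertical stress below a point load on an elastic half-space:
Δσ_z = 3P/(2πz²) · [1 + (r/z)²]^(−5/2)
r/z = 0.27/2.3 = 0.11739; [1+(r/z)²]^(−5/2) = 0.96636.
Δσ_z = 3×623/(2π×2.3²) × 0.96636 = 56.231 × 0.96636 = 54.34 kPa

Δσ_z ≈ 54.3 kPa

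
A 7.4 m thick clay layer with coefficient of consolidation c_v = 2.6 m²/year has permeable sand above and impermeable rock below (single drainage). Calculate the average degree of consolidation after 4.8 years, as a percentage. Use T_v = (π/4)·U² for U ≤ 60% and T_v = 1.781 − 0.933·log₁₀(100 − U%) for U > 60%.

Drainage path length: H_d = H = 7.4 m (single drainage).
T_v = c_v·t/H_d² = 2.6×4.8/7.4² = 0.2279.
T_v = 0.2279 corresponds to the U ≤ 60% branch:
U = √(4T_v/π) = 0.5387

U ≈ 53.9 %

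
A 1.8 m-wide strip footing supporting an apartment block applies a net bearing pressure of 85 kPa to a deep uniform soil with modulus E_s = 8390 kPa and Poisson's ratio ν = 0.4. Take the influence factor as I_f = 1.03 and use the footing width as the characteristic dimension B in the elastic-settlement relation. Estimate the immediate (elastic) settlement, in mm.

S_e ≈ 15.8 mm

Immediate (elastic) settlement: S_e = q·B·(1−ν²)/E_s · I_f.
S_e = 85 × 1.8 × (1 − 0.4²) / 8390 × 1.03
    = 85 × 1.8 × 0.84 / 8390 × 1.03
    = 0.01578 m = 15.78 mm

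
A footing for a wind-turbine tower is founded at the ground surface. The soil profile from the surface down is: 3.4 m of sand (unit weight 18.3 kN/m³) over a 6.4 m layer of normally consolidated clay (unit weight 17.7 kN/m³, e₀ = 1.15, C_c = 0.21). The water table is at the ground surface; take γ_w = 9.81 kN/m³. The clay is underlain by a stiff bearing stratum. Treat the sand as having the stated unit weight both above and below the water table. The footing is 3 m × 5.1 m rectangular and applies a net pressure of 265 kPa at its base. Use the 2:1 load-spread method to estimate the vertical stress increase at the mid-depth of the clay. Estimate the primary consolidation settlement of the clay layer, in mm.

S_c ≈ 139 mm

Mid-depth of clay below the ground surface: z = 3.4 + 6.4/2 = 6.6 m.
Total vertical stress at mid-clay: σ_v = 18.3×3.4 + 17.7×3.2 = 118.86 kPa.
Pore pressure: u = 9.81×(6.6 − 0) = 64.746 kPa.
Initial effective stress: σ'_0 = σ_v − u = 118.86 − 64.746 = 54.114 kPa.
Stress increase at mid-clay by the 2:1 spreading method:
Δσ = qBL/((B+z)(L+z)) = 265×3×5.1/((3+6.6)(5.1+6.6)) = 36.098 kPa
Final effective stress: σ'_f = σ'_0 + Δσ = 54.114 + 36.098 = 90.212 kPa.
Normally consolidated clay, so the full stress increment lies on the virgin compression line:
S_c = C_c·H/(1+e₀)·log₁₀(σ'_f/σ'_0) = 0.21×6.4/(1+1.15)×log₁₀(90.212/54.114)
    = 0.62512 × 0.22195 = 0.1387 m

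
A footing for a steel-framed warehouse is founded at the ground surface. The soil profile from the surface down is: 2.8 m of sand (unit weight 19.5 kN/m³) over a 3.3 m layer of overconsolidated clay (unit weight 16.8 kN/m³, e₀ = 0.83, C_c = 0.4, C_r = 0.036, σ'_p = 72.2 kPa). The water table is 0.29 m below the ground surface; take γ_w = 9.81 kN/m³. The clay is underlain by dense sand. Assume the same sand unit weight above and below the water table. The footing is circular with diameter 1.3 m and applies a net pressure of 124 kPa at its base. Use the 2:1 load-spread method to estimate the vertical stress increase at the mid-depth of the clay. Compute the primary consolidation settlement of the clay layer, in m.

S_c ≈ 0.00401 m

Mid-depth of clay below the ground surface: z = 2.8 + 3.3/2 = 4.45 m.
Total vertical stress at mid-clay: σ_v = 19.5×2.8 + 16.8×1.65 = 82.32 kPa.
Pore pressure: u = 9.81×(4.45 − 0.29) = 40.81 kPa.
Initial effective stress: σ'_0 = σ_v − u = 82.32 − 40.81 = 41.51 kPa.
Stress increase at mid-clay by the 2:1 spreading method:
Δσ ≈ qD²/(D+z)² = 124×1.3²/(1.3+4.45)² = 6.3383 kPa
Final effective stress: σ'_f = 41.51 + 6.3383 = 47.848 kPa.
σ'_f = 47.848 ≤ σ'_p = 72.2 kPa, so the clay remains overconsolidated and only the recompression index applies:
S_c = C_r·H/(1+e₀)·log₁₀(σ'_f/σ'_0) = 0.036×3.3/1.83×log₁₀(47.848/41.51)
    = 0.064919 × 0.061711 = 0.004006 m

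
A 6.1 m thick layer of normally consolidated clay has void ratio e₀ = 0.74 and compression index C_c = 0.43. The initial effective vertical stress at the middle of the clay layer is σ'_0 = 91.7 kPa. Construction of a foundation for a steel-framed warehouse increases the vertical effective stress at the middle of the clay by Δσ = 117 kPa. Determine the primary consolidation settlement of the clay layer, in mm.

Final effective stress: σ'_f = σ'_0 + Δσ = 91.7 + 117 = 208.7 kPa.
Normally consolidated clay, so the full stress increment lies on the virgin compression line:
S_c = C_c·H/(1+e₀)·log₁₀(σ'_f/σ'_0) = 0.43×6.1/(1+0.74)×log₁₀(208.7/91.7)
    = 1.5075 × 0.35715 = 0.5384 m

S_c ≈ 538 mm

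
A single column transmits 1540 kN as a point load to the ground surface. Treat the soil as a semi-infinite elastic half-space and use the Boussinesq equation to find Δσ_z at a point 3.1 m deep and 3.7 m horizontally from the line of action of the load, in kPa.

Δσ_z ≈ 8.36 kPa

Boussinesq vertical stress below a point load on an elastic half-space:
Δσ_z = 3P/(2πz²) · [1 + (r/z)²]^(−5/2)
r/z = 3.7/3.1 = 1.1935; [1+(r/z)²]^(−5/2) = 0.10925.
Δσ_z = 3×1540/(2π×3.1²) × 0.10925 = 76.514 × 0.10925 = 8.359 kPa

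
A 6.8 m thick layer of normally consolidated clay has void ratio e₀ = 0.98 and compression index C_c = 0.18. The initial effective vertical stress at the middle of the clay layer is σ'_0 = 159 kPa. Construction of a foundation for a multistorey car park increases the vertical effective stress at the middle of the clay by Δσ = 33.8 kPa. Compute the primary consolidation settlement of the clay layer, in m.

Final effective stress: σ'_f = σ'_0 + Δσ = 159 + 33.8 = 192.8 kPa.
Normally consolidated clay, so the full stress increment lies on the virgin compression line:
S_c = C_c·H/(1+e₀)·log₁₀(σ'_f/σ'_0) = 0.18×6.8/(1+0.98)×log₁₀(192.8/159)
    = 0.61818 × 0.08371 = 0.05175 m

S_c ≈ 0.0517 m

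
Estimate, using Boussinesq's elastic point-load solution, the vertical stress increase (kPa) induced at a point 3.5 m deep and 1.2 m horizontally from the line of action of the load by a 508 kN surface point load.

Δσ_z ≈ 15 kPa

Boussinesq vertical stress below a point load on an elastic half-space:
Δσ_z = 3P/(2πz²) · [1 + (r/z)²]^(−5/2)
r/z = 1.2/3.5 = 0.34286; [1+(r/z)²]^(−5/2) = 0.75741.
Δσ_z = 3×508/(2π×3.5²) × 0.75741 = 19.8 × 0.75741 = 15 kPa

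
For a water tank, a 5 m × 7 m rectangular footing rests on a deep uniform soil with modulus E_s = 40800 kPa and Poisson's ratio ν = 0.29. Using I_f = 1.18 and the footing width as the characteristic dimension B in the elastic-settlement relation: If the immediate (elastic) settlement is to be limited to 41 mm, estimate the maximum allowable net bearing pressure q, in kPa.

S_e = q·B·(1−ν²)/E_s · I_f  ⇒  q = S_e·E_s / (B·(1−ν²)·I_f).
q = 0.041 × 40800 / (5 × 0.9159 × 1.18) = 309.6 kPa

q ≈ 310 kPa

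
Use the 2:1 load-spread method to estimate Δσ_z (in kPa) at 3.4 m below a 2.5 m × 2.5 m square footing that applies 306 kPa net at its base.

By the 2:1 method the load spreads at 1 horizontal : 2 vertical, so at depth z the loaded area has grown by z in each plan dimension:
Δσ = qBL/((B+z)(L+z)) = 306×2.5×2.5/((2.5+3.4)(2.5+3.4)) = 54.941 kPa

Δσ_z ≈ 54.9 kPa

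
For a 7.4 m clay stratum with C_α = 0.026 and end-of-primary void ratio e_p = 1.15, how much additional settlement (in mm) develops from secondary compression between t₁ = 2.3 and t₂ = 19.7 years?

Secondary compression: S_s = C_α·H/(1+e_p)·log₁₀(t₂/t₁)
S_s = 0.026×7.4/(1+1.15)×log₁₀(19.7/2.3)
    = 0.08949 × 0.9327 = 0.08347 m

S_s ≈ 83.5 mm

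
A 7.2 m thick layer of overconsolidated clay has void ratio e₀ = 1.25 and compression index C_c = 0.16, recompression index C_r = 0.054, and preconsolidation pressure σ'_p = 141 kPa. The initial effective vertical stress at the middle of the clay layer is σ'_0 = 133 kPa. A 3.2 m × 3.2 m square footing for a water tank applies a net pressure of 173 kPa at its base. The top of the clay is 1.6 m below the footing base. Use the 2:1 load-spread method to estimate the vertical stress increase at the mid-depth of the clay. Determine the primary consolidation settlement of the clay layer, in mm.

S_c ≈ 29.9 mm

Mid-depth of clay below the footing base: z = 1.6 + 7.2/2 = 5.2 m.
Stress increase at mid-clay by the 2:1 spreading method:
Δσ = qBL/((B+z)(L+z)) = 173×3.2×3.2/((3.2+5.2)(3.2+5.2)) = 25.107 kPa
Final effective stress: σ'_f = 133 + 25.107 = 158.11 kPa.
σ'_f = 158.11 > σ'_p = 141 kPa, so the stress path crosses the preconsolidation pressure — recompression up to σ'_p, then virgin compression beyond:
S_c = H/(1+e₀)·[C_r·log₁₀(σ'_p/σ'_0) + C_c·log₁₀(σ'_f/σ'_p)]
    = 7.2/2.25 × [0.054×log₁₀(141/133) + 0.16×log₁₀(158.11/141)]
    = 3.2 × [0.0013698 + 0.0079584] = 0.02985 m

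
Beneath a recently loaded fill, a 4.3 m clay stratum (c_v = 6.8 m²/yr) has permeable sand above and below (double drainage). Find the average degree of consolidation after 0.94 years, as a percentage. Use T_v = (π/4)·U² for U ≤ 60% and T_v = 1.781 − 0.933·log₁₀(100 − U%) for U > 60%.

Drainage path length: H_d = H/2 = 2.15 m (double drainage).
T_v = c_v·t/H_d² = 6.8×0.94/2.15² = 1.3828.
T_v = 1.3828 corresponds to the U > 60% branch:
U = 1 − 10^((1.781 − T_v)/0.933)/100 = 0.9733

U ≈ 97.3 %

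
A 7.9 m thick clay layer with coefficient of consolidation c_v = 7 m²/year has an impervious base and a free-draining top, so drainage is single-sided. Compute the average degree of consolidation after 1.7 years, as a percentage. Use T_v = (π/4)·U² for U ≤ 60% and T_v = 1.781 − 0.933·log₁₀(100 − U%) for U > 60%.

U ≈ 49.3 %

Drainage path length: H_d = H = 7.9 m (single drainage).
T_v = c_v·t/H_d² = 7×1.7/7.9² = 0.19067.
T_v = 0.19067 corresponds to the U ≤ 60% branch:
U = √(4T_v/π) = 0.4927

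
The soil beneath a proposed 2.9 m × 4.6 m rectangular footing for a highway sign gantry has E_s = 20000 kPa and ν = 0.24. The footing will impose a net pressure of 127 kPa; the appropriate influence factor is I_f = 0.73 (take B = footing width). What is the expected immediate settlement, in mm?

Immediate (elastic) settlement: S_e = q·B·(1−ν²)/E_s · I_f.
S_e = 127 × 2.9 × (1 − 0.24²) / 20000 × 0.73
    = 127 × 2.9 × 0.9424 / 20000 × 0.73
    = 0.01267 m = 12.67 mm

S_e ≈ 12.7 mm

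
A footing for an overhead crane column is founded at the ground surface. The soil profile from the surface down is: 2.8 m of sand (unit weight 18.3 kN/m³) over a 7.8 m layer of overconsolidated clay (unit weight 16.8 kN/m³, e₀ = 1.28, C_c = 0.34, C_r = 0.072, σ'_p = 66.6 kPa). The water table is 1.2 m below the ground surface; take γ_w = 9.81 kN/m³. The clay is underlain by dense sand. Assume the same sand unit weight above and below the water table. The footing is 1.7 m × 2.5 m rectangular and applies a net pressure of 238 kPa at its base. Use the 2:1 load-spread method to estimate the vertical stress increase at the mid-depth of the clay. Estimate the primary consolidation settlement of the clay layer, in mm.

S_c ≈ 72.3 mm

Mid-depth of clay below the ground surface: z = 2.8 + 7.8/2 = 6.7 m.
Total vertical stress at mid-clay: σ_v = 18.3×2.8 + 16.8×3.9 = 116.76 kPa.
Pore pressure: u = 9.81×(6.7 − 1.2) = 53.955 kPa.
Initial effective stress: σ'_0 = σ_v − u = 116.76 − 53.955 = 62.805 kPa.
Stress increase at mid-clay by the 2:1 spreading method:
Δσ = qBL/((B+z)(L+z)) = 238×1.7×2.5/((1.7+6.7)(2.5+6.7)) = 13.089 kPa
Final effective stress: σ'_f = 62.805 + 13.089 = 75.894 kPa.
σ'_f = 75.894 > σ'_p = 66.6 kPa, so the stress path crosses the preconsolidation pressure — recompression up to σ'_p, then virgin compression beyond:
S_c = H/(1+e₀)·[C_r·log₁₀(σ'_p/σ'_0) + C_c·log₁₀(σ'_f/σ'_p)]
    = 7.8/2.28 × [0.072×log₁₀(66.6/62.805) + 0.34×log₁₀(75.894/66.6)]
    = 3.4211 × [0.0018346 + 0.019289] = 0.07227 m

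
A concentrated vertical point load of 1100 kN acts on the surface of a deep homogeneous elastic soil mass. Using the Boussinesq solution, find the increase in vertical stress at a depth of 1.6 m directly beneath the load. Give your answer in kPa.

Boussinesq vertical stress below a point load on an elastic half-space:
Δσ_z = 3P/(2πz²) · [1 + (r/z)²]^(−5/2)
r/z = 0/1.6 = 0; [1+(r/z)²]^(−5/2) = 1.
Δσ_z = 3×1100/(2π×1.6²) × 1 = 205.16 × 1 = 205.2 kPa

Δσ_z ≈ 205 kPa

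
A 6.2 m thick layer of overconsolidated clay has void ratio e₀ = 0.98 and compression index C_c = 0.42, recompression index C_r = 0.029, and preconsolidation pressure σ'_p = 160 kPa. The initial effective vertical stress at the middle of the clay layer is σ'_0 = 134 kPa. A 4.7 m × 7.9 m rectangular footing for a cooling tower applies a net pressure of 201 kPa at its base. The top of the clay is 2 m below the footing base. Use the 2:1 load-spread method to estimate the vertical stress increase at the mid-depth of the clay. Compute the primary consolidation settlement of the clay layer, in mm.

S_c ≈ 113 mm

Mid-depth of clay below the footing base: z = 2 + 6.2/2 = 5.1 m.
Stress increase at mid-clay by the 2:1 spreading method:
Δσ = qBL/((B+z)(L+z)) = 201×4.7×7.9/((4.7+5.1)(7.9+5.1)) = 58.58 kPa
Final effective stress: σ'_f = 134 + 58.58 = 192.58 kPa.
σ'_f = 192.58 > σ'_p = 160 kPa, so the stress path crosses the preconsolidation pressure — recompression up to σ'_p, then virgin compression beyond:
S_c = H/(1+e₀)·[C_r·log₁₀(σ'_p/σ'_0) + C_c·log₁₀(σ'_f/σ'_p)]
    = 6.2/1.98 × [0.029×log₁₀(160/134) + 0.42×log₁₀(192.58/160)]
    = 3.1313 × [0.0022334 + 0.033806] = 0.1129 m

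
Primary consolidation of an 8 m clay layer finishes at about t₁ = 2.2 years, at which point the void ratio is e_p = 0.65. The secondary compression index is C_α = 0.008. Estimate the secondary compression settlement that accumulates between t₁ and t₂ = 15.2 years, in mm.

Secondary compression: S_s = C_α·H/(1+e_p)·log₁₀(t₂/t₁)
S_s = 0.008×8/(1+0.65)×log₁₀(15.2/2.2)
    = 0.03879 × 0.8394 = 0.03256 m

S_s ≈ 32.6 mm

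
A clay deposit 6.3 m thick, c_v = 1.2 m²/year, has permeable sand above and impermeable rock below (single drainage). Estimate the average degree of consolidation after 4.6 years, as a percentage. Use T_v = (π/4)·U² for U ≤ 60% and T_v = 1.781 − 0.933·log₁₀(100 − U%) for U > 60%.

U ≈ 42.1 %

Drainage path length: H_d = H = 6.3 m (single drainage).
T_v = c_v·t/H_d² = 1.2×4.6/6.3² = 0.13908.
T_v = 0.13908 corresponds to the U ≤ 60% branch:
U = √(4T_v/π) = 0.4208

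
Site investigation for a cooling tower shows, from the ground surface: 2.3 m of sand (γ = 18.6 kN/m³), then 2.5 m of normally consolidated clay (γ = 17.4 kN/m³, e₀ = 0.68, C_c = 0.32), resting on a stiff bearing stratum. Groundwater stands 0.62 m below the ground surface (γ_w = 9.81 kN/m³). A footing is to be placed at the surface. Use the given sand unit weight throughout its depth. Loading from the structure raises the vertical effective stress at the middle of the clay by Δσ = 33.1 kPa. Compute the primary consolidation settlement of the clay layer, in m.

S_c ≈ 0.135 m

Mid-depth of clay below the ground surface: z = 2.3 + 2.5/2 = 3.55 m.
Total vertical stress at mid-clay: σ_v = 18.6×2.3 + 17.4×1.25 = 64.53 kPa.
Pore pressure: u = 9.81×(3.55 − 0.62) = 28.743 kPa.
Initial effective stress: σ'_0 = σ_v − u = 64.53 − 28.743 = 35.787 kPa.
Final effective stress: σ'_f = σ'_0 + Δσ = 35.787 + 33.1 = 68.887 kPa.
Normally consolidated clay, so the full stress increment lies on the virgin compression line:
S_c = C_c·H/(1+e₀)·log₁₀(σ'_f/σ'_0) = 0.32×2.5/(1+0.68)×log₁₀(68.887/35.787)
    = 0.47619 × 0.28441 = 0.1354 m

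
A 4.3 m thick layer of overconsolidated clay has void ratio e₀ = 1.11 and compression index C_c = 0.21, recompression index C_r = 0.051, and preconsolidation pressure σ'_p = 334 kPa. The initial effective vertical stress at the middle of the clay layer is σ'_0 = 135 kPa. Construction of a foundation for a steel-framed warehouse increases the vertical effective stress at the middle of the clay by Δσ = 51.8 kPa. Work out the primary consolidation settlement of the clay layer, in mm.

Final effective stress: σ'_f = 135 + 51.8 = 186.8 kPa.
σ'_f = 186.8 ≤ σ'_p = 334 kPa, so the clay remains overconsolidated and only the recompression index applies:
S_c = C_r·H/(1+e₀)·log₁₀(σ'_f/σ'_0) = 0.051×4.3/2.11×log₁₀(186.8/135)
    = 0.10393 × 0.14104 = 0.01466 m

S_c ≈ 14.7 mm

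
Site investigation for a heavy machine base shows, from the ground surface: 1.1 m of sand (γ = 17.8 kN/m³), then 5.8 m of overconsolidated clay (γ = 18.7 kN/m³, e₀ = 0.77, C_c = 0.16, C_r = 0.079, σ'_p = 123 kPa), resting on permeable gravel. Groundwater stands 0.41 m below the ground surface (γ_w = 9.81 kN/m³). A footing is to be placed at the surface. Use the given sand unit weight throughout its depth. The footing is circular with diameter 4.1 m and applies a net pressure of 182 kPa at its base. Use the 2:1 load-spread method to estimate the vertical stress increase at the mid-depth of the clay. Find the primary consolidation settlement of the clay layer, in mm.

S_c ≈ 89.1 mm

Mid-depth of clay below the ground surface: z = 1.1 + 5.8/2 = 4 m.
Total vertical stress at mid-clay: σ_v = 17.8×1.1 + 18.7×2.9 = 73.81 kPa.
Pore pressure: u = 9.81×(4 − 0.41) = 35.218 kPa.
Initial effective stress: σ'_0 = σ_v − u = 73.81 − 35.218 = 38.592 kPa.
Stress increase at mid-clay by the 2:1 spreading method:
Δσ ≈ qD²/(D+z)² = 182×4.1²/(4.1+4)² = 46.63 kPa
Final effective stress: σ'_f = 38.592 + 46.63 = 85.222 kPa.
σ'_f = 85.222 ≤ σ'_p = 123 kPa, so the clay remains overconsolidated and only the recompression index applies:
S_c = C_r·H/(1+e₀)·log₁₀(σ'_f/σ'_0) = 0.079×5.8/1.77×log₁₀(85.222/38.592)
    = 0.25887 × 0.34405 = 0.08906 m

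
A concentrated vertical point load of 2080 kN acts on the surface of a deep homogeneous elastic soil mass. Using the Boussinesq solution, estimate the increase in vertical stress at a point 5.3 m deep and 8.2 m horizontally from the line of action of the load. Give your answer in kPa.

Boussinesq vertical stress below a point load on an elastic half-space:
Δσ_z = 3P/(2πz²) · [1 + (r/z)²]^(−5/2)
r/z = 8.2/5.3 = 1.5472; [1+(r/z)²]^(−5/2) = 0.047131.
Δσ_z = 3×2080/(2π×5.3²) × 0.047131 = 35.355 × 0.047131 = 1.666 kPa

Δσ_z ≈ 1.67 kPa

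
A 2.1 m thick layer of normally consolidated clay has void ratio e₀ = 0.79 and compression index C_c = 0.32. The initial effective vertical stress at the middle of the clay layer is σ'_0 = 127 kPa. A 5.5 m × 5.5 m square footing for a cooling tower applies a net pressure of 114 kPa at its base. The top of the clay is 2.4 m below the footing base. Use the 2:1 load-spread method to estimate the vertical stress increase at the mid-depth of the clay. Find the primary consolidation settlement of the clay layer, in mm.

Mid-depth of clay below the footing base: z = 2.4 + 2.1/2 = 3.45 m.
Stress increase at mid-clay by the 2:1 spreading method:
Δσ = qBL/((B+z)(L+z)) = 114×5.5×5.5/((5.5+3.45)(5.5+3.45)) = 43.051 kPa
Final effective stress: σ'_f = σ'_0 + Δσ = 127 + 43.051 = 170.05 kPa.
Normally consolidated clay, so the full stress increment lies on the virgin compression line:
S_c = C_c·H/(1+e₀)·log₁₀(σ'_f/σ'_0) = 0.32×2.1/(1+0.79)×log₁₀(170.05/127)
    = 0.37542 × 0.12677 = 0.04759 m

S_c ≈ 47.6 mm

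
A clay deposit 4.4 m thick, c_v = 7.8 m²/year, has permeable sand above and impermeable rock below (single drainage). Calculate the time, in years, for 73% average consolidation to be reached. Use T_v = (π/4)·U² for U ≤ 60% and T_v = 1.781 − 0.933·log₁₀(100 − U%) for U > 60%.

Drainage path length: H_d = H = 4.4 m (single drainage).
U > 60%: T_v = 1.781 − 0.933·log₁₀(100 − 73) = 0.44554.
t = T_v·H_d²/c_v = 0.44554×4.4²/7.8 = 1.106 years.

t ≈ 1.11 years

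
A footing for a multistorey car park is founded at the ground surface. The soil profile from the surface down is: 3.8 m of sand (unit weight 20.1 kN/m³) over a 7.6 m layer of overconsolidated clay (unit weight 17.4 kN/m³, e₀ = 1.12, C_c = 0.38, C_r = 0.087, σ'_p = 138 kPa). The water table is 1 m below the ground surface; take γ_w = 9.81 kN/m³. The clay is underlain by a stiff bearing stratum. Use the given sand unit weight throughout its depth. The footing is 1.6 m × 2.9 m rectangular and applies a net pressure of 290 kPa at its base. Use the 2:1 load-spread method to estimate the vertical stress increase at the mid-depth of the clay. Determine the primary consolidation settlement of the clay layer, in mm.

S_c ≈ 22.3 mm

Mid-depth of clay below the ground surface: z = 3.8 + 7.6/2 = 7.6 m.
Total vertical stress at mid-clay: σ_v = 20.1×3.8 + 17.4×3.8 = 142.5 kPa.
Pore pressure: u = 9.81×(7.6 − 1) = 64.746 kPa.
Initial effective stress: σ'_0 = σ_v − u = 142.5 − 64.746 = 77.754 kPa.
Stress increase at mid-clay by the 2:1 spreading method:
Δσ = qBL/((B+z)(L+z)) = 290×1.6×2.9/((1.6+7.6)(2.9+7.6)) = 13.93 kPa
Final effective stress: σ'_f = 77.754 + 13.93 = 91.684 kPa.
σ'_f = 91.684 ≤ σ'_p = 138 kPa, so the clay remains overconsolidated and only the recompression index applies:
S_c = C_r·H/(1+e₀)·log₁₀(σ'_f/σ'_0) = 0.087×7.6/2.12×log₁₀(91.684/77.754)
    = 0.31189 × 0.071571 = 0.02232 m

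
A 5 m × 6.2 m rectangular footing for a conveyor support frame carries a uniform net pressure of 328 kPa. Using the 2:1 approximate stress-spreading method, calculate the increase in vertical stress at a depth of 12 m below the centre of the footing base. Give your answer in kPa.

Δσ_z ≈ 32.9 kPa

By the 2:1 method the load spreads at 1 horizontal : 2 vertical, so at depth z the loaded area has grown by z in each plan dimension:
Δσ = qBL/((B+z)(L+z)) = 328×5×6.2/((5+12)(6.2+12)) = 32.864 kPa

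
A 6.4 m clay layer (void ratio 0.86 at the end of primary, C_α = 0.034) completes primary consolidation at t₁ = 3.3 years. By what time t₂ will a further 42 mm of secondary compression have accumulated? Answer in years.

t₂ ≈ 7.54 years

S_s = C_α·H/(1+e_p)·log₁₀(t₂/t₁) ⇒ log₁₀(t₂/t₁) = S_s·(1+e_p)/(C_α·H).
log₁₀(t₂/t₁) = 0.042 × (1+0.86) / (0.034×6.4) = 0.359
t₂ = t₁ × 10^0.359 = 3.3 × 2.286 = 7.543 years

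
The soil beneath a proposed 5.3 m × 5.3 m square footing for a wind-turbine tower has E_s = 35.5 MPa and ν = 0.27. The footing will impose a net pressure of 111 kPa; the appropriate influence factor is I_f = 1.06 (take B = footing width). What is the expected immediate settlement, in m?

Immediate (elastic) settlement: S_e = q·B·(1−ν²)/E_s · I_f.
E_s = 35.5 MPa = 35500 kPa.
S_e = 111 × 5.3 × (1 − 0.27²) / 35500 × 1.06
    = 111 × 5.3 × 0.9271 / 35500 × 1.06
    = 0.01629 m

S_e ≈ 0.0163 m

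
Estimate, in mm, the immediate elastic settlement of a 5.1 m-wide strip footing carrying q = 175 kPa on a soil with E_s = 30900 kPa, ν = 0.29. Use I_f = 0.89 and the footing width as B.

S_e ≈ 23.5 mm

Immediate (elastic) settlement: S_e = q·B·(1−ν²)/E_s · I_f.
S_e = 175 × 5.1 × (1 − 0.29²) / 30900 × 0.89
    = 175 × 5.1 × 0.9159 / 30900 × 0.89
    = 0.02354 m = 23.54 mm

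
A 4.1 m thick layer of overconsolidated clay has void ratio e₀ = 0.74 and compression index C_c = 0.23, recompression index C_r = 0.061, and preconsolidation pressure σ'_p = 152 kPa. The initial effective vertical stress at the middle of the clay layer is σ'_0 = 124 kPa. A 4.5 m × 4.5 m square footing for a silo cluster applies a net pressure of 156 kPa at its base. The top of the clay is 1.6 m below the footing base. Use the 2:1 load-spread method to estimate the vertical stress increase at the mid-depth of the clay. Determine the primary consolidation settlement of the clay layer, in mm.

Mid-depth of clay below the footing base: z = 1.6 + 4.1/2 = 3.65 m.
Stress increase at mid-clay by the 2:1 spreading method:
Δσ = qBL/((B+z)(L+z)) = 156×4.5×4.5/((4.5+3.65)(4.5+3.65)) = 47.559 kPa
Final effective stress: σ'_f = 124 + 47.559 = 171.56 kPa.
σ'_f = 171.56 > σ'_p = 152 kPa, so the stress path crosses the preconsolidation pressure — recompression up to σ'_p, then virgin compression beyond:
S_c = H/(1+e₀)·[C_r·log₁₀(σ'_p/σ'_0) + C_c·log₁₀(σ'_f/σ'_p)]
    = 4.1/1.74 × [0.061×log₁₀(152/124) + 0.23×log₁₀(171.56/152)]
    = 2.3563 × [0.0053937 + 0.012092] = 0.0412 m

S_c ≈ 41.2 mm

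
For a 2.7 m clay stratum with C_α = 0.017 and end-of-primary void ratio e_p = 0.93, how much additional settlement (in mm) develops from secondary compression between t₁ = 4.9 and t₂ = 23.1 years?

S_s ≈ 16 mm

Secondary compression: S_s = C_α·H/(1+e_p)·log₁₀(t₂/t₁)
S_s = 0.017×2.7/(1+0.93)×log₁₀(23.1/4.9)
    = 0.02378 × 0.6734 = 0.01602 m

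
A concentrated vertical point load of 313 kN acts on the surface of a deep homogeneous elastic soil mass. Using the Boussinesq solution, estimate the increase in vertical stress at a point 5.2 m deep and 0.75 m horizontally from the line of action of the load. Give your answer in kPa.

Boussinesq vertical stress below a point load on an elastic half-space:
Δσ_z = 3P/(2πz²) · [1 + (r/z)²]^(−5/2)
r/z = 0.75/5.2 = 0.14423; [1+(r/z)²]^(−5/2) = 0.94983.
Δσ_z = 3×313/(2π×5.2²) × 0.94983 = 5.5269 × 0.94983 = 5.25 kPa

Δσ_z ≈ 5.25 kPa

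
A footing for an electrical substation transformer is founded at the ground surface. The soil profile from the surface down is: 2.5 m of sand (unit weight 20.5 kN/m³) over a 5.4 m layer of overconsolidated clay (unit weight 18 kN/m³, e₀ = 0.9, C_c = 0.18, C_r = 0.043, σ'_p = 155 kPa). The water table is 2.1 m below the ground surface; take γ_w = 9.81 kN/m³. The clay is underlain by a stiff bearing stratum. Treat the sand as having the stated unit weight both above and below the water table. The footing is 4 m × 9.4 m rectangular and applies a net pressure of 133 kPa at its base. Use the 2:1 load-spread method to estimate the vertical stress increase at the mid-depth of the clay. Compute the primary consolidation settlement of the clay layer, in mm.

Mid-depth of clay below the ground surface: z = 2.5 + 5.4/2 = 5.2 m.
Total vertical stress at mid-clay: σ_v = 20.5×2.5 + 18×2.7 = 99.85 kPa.
Pore pressure: u = 9.81×(5.2 − 2.1) = 30.411 kPa.
Initial effective stress: σ'_0 = σ_v − u = 99.85 − 30.411 = 69.439 kPa.
Stress increase at mid-clay by the 2:1 spreading method:
Δσ = qBL/((B+z)(L+z)) = 133×4×9.4/((4+5.2)(9.4+5.2)) = 37.23 kPa
Final effective stress: σ'_f = 69.439 + 37.23 = 106.67 kPa.
σ'_f = 106.67 ≤ σ'_p = 155 kPa, so the clay remains overconsolidated and only the recompression index applies:
S_c = C_r·H/(1+e₀)·log₁₀(σ'_f/σ'_0) = 0.043×5.4/1.9×log₁₀(106.67/69.439)
    = 0.12221 × 0.18644 = 0.02278 m

S_c ≈ 22.8 mm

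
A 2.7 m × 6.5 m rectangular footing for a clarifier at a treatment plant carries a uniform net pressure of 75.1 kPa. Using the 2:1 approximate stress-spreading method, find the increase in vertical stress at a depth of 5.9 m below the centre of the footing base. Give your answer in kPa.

Δσ_z ≈ 12.4 kPa

By the 2:1 method the load spreads at 1 horizontal : 2 vertical, so at depth z the loaded area has grown by z in each plan dimension:
Δσ = qBL/((B+z)(L+z)) = 75.1×2.7×6.5/((2.7+5.9)(6.5+5.9)) = 12.359 kPa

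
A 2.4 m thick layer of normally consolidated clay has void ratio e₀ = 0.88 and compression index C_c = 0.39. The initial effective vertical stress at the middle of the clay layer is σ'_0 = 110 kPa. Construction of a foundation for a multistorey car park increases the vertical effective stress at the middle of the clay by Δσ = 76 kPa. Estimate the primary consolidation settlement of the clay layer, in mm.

Final effective stress: σ'_f = σ'_0 + Δσ = 110 + 76 = 186 kPa.
Normally consolidated clay, so the full stress increment lies on the virgin compression line:
S_c = C_c·H/(1+e₀)·log₁₀(σ'_f/σ'_0) = 0.39×2.4/(1+0.88)×log₁₀(186/110)
    = 0.49787 × 0.22812 = 0.1136 m

S_c ≈ 114 mm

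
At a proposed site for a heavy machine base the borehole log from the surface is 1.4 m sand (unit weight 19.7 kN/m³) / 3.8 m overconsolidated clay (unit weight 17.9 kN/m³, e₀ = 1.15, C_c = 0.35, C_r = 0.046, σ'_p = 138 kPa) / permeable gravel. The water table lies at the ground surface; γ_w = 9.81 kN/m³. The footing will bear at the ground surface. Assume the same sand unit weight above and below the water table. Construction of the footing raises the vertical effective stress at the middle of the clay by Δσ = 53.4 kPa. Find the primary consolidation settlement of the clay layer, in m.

Mid-depth of clay below the ground surface: z = 1.4 + 3.8/2 = 3.3 m.
Total vertical stress at mid-clay: σ_v = 19.7×1.4 + 17.9×1.9 = 61.59 kPa.
Pore pressure: u = 9.81×(3.3 − 0) = 32.373 kPa.
Initial effective stress: σ'_0 = σ_v − u = 61.59 − 32.373 = 29.217 kPa.
Final effective stress: σ'_f = 29.217 + 53.4 = 82.617 kPa.
σ'_f = 82.617 ≤ σ'_p = 138 kPa, so the clay remains overconsolidated and only the recompression index applies:
S_c = C_r·H/(1+e₀)·log₁₀(σ'_f/σ'_0) = 0.046×3.8/2.15×log₁₀(82.617/29.217)
    = 0.0813 × 0.45143 = 0.0367 m

S_c ≈ 0.0367 m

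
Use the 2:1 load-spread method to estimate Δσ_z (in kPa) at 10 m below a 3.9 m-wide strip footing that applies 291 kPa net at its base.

Δσ_z ≈ 81.6 kPa

By the 2:1 method the load spreads at 1 horizontal : 2 vertical, so at depth z the loaded area has grown by z in each plan dimension:
Δσ = qB/(B+z) = 291×3.9/(3.9+10) = 81.647 kPa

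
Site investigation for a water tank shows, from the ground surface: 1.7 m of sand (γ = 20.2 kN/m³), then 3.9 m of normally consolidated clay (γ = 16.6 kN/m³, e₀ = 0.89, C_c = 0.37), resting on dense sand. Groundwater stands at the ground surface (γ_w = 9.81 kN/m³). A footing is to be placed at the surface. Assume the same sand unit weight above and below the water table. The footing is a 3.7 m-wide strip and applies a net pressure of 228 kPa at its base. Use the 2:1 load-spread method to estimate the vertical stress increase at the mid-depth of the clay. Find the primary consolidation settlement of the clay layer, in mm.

Mid-depth of clay below the ground surface: z = 1.7 + 3.9/2 = 3.65 m.
Total vertical stress at mid-clay: σ_v = 20.2×1.7 + 16.6×1.95 = 66.71 kPa.
Pore pressure: u = 9.81×(3.65 − 0) = 35.806 kPa.
Initial effective stress: σ'_0 = σ_v − u = 66.71 − 35.806 = 30.904 kPa.
Stress increase at mid-clay by the 2:1 spreading method:
Δσ = qB/(B+z) = 228×3.7/(3.7+3.65) = 114.78 kPa
Final effective stress: σ'_f = σ'_0 + Δσ = 30.904 + 114.78 = 145.68 kPa.
Normally consolidated clay, so the full stress increment lies on the virgin compression line:
S_c = C_c·H/(1+e₀)·log₁₀(σ'_f/σ'_0) = 0.37×3.9/(1+0.89)×log₁₀(145.68/30.904)
    = 0.76349 × 0.67339 = 0.5141 m

S_c ≈ 514 mm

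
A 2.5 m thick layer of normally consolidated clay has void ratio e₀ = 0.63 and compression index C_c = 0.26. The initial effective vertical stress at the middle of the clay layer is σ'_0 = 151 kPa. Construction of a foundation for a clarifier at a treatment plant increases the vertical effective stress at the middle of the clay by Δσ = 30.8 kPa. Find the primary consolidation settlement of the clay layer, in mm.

S_c ≈ 32.1 mm

Final effective stress: σ'_f = σ'_0 + Δσ = 151 + 30.8 = 181.8 kPa.
Normally consolidated clay, so the full stress increment lies on the virgin compression line:
S_c = C_c·H/(1+e₀)·log₁₀(σ'_f/σ'_0) = 0.26×2.5/(1+0.63)×log₁₀(181.8/151)
    = 0.39877 × 0.080617 = 0.03215 m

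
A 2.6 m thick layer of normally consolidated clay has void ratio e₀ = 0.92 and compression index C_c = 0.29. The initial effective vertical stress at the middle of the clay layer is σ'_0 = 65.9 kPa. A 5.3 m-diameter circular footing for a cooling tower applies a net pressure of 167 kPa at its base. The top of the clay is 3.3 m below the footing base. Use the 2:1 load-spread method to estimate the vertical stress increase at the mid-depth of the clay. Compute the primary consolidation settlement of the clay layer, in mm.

S_c ≈ 93.1 mm

Mid-depth of clay below the footing base: z = 3.3 + 2.6/2 = 4.6 m.
Stress increase at mid-clay by the 2:1 spreading method:
Δσ ≈ qD²/(D+z)² = 167×5.3²/(5.3+4.6)² = 47.863 kPa
Final effective stress: σ'_f = σ'_0 + Δσ = 65.9 + 47.863 = 113.76 kPa.
Normally consolidated clay, so the full stress increment lies on the virgin compression line:
S_c = C_c·H/(1+e₀)·log₁₀(σ'_f/σ'_0) = 0.29×2.6/(1+0.92)×log₁₀(113.76/65.9)
    = 0.39271 × 0.2371 = 0.09311 m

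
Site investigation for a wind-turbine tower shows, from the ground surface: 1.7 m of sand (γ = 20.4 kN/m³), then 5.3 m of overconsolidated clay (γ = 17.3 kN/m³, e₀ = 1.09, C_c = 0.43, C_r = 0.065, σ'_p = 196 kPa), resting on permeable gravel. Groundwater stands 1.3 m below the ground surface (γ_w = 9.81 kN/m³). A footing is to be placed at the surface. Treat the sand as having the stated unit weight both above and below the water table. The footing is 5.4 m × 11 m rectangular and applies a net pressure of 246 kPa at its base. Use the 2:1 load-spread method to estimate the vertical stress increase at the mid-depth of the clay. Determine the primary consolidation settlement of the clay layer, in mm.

Mid-depth of clay below the ground surface: z = 1.7 + 5.3/2 = 4.35 m.
Total vertical stress at mid-clay: σ_v = 20.4×1.7 + 17.3×2.65 = 80.525 kPa.
Pore pressure: u = 9.81×(4.35 − 1.3) = 29.921 kPa.
Initial effective stress: σ'_0 = σ_v − u = 80.525 − 29.921 = 50.604 kPa.
Stress increase at mid-clay by the 2:1 spreading method:
Δσ = qBL/((B+z)(L+z)) = 246×5.4×11/((5.4+4.35)(11+4.35)) = 97.636 kPa
Final effective stress: σ'_f = 50.604 + 97.636 = 148.24 kPa.
σ'_f = 148.24 ≤ σ'_p = 196 kPa, so the clay remains overconsolidated and only the recompression index applies:
S_c = C_r·H/(1+e₀)·log₁₀(σ'_f/σ'_0) = 0.065×5.3/2.09×log₁₀(148.24/50.604)
    = 0.16483 × 0.46678 = 0.07694 m

S_c ≈ 76.9 mm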